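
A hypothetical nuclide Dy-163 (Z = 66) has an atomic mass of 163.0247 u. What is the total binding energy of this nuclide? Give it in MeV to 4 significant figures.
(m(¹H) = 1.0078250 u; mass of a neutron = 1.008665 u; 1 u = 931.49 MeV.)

1241 MeV

Σm = 66·m(¹H) + 97·m_n = 66.5164500 + 97.840505 = 164.3569550 u
Mass defect Δm = 164.3569550 − 163.0247 = 1.3322550 u
Converting to energy: 1.3322550 u × 931.49 MeV/u = 1240.98 MeV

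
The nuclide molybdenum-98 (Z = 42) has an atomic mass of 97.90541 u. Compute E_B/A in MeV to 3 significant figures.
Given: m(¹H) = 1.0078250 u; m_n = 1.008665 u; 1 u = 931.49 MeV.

With 42 protons and 56 neutrons (A = 98):
Mass of separated nucleons = 42(1.0078250) + 56(1.008665) = 42.3286500 + 56.485240 = 98.8138900 u
Mass defect Δm = 98.8138900 − 97.90541 = 0.9084800 u
Binding energy = Δm·c² = 0.9084800 × 931.49 MeV/u = 846.240 MeV
Per nucleon: 846.240 / 98 = 8.635 MeV

8.64 MeV/nucleon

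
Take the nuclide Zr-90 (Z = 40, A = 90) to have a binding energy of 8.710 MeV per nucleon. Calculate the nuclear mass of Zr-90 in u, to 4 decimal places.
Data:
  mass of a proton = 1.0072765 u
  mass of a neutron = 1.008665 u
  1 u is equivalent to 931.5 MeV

89.8828 u

Total binding energy = 90 × 8.710 = 783.900 MeV
Mass defect = 783.900 MeV / (931.5 MeV/u) = 0.841546 u
Constituent mass = 40(1.0072765) + 50(1.008665) = 90.7243100 u
Nuclear mass = 90.7243100 − 0.841546 = 89.8827640 u ≈ 89.8828 u (to 4 decimal places)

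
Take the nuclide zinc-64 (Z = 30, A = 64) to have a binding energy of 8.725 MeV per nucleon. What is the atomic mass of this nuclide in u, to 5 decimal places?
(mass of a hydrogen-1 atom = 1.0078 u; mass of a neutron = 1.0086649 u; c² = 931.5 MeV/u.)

63.92914 u

Total binding energy = 64 × 8.725 = 558.400 MeV
Mass defect = 558.400 MeV / (931.5 MeV/u) = 0.5994632 u
Constituent mass = 30(1.0078) + 34(1.0086649) = 64.5286066 u
Atomic mass = 64.5286066 − 0.5994632 = 63.9291434 u ≈ 63.92914 u (to 5 decimal places)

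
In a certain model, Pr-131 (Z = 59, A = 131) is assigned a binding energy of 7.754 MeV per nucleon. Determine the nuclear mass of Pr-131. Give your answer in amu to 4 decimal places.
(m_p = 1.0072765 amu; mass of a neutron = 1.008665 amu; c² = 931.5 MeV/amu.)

130.9627 amu

Total binding energy = 131 × 7.754 = 1015.774 MeV
Mass defect = 1015.774 MeV / (931.5 MeV/amu) = 1.090471 amu
Constituent mass = 59(1.0072765) + 72(1.008665) = 132.0531935 amu
Nuclear mass = 132.0531935 − 1.090471 = 130.9627225 amu ≈ 130.9627 amu (to 4 decimal places)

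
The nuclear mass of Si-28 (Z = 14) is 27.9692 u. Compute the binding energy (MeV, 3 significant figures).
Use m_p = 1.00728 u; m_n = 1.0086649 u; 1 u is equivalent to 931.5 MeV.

237 MeV

Mass of separated nucleons = 14(1.00728) + 14(1.0086649) = 14.10192 + 14.1213086 = 28.2232286 u
Mass defect Δm = 28.2232286 − 27.9692 = 0.2540286 u
Converting to energy: 0.2540286 u × 931.5 MeV/u = 236.628 MeV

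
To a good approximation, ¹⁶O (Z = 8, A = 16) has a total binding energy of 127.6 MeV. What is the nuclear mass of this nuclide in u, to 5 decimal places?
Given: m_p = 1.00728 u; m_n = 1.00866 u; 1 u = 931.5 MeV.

15.99054 u

Mass defect = 127.6 MeV / (931.5 MeV/u) = 0.1369834 u
Constituent mass = 8(1.00728) + 8(1.00866) = 16.12752 u
Nuclear mass = 16.12752 − 0.1369834 = 15.9905366 u ≈ 15.99054 u (to 5 decimal places)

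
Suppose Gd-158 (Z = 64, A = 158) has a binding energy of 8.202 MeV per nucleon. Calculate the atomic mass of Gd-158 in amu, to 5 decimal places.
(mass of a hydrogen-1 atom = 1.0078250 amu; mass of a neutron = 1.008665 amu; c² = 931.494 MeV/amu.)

Total binding energy = 158 × 8.202 = 1295.916 MeV
Mass defect = 1295.916 MeV / (931.494 MeV/amu) = 1.3912231 amu
Constituent mass = 64(1.0078250) + 94(1.008665) = 159.3153100 amu
Atomic mass = 159.3153100 − 1.3912231 = 157.9240869 amu ≈ 157.92409 amu (to 5 decimal places)

157.92409 amu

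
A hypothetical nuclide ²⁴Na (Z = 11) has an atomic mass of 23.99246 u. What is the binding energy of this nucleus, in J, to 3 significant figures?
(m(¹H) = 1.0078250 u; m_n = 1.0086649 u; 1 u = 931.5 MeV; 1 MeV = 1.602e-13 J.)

Σm = 11·m(¹H) + 13·m_n = 11.0860750 + 13.1126437 = 24.1987187 u
Δm = 24.1987187 − 23.99246 = 0.2062587 u
Converting to energy: 0.2062587 u × 931.5 MeV/u = 192.130 MeV
In joules: 192.130 MeV × 1.602e-13 J/MeV = 3.0779e-11 J

3.08e-11 J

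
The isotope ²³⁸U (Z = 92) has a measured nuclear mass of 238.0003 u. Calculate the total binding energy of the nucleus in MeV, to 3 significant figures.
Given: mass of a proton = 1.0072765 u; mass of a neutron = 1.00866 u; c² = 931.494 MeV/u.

With 92 protons and 146 neutrons (A = 238):
Σm = 92·m_p + 146·m_n = 92.6694380 + 147.26436 = 239.9337980 u
Δm = 239.9337980 − 238.0003 = 1.9334980 u
Converting to energy: 1.9334980 u × 931.494 MeV/u = 1801.04 MeV

1800 MeV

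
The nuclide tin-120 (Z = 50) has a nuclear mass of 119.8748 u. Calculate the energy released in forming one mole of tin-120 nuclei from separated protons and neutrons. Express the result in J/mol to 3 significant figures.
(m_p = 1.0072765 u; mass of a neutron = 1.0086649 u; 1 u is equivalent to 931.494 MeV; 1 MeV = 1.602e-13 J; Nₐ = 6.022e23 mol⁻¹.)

Mass of separated nucleons = 50(1.0072765) + 70(1.0086649) = 50.3638250 + 70.6065430 = 120.9703680 u
Mass defect Δm = 120.9703680 − 119.8748 = 1.0955680 u
E_B = 1.0955680 × 931.494 = 1020.52 MeV
Per nucleus in joules: 1020.52 MeV × 1.602e-13 J/MeV = 1.6349e-10 J
Per mole: 1.6349e-10 J × 6.022e23 mol⁻¹ = 9.8454e+13 J/mol

9.85e+13 J/mol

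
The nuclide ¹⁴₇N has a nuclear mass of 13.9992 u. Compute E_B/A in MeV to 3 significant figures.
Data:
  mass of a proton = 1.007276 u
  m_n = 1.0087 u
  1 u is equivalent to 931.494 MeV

Z = 7, so N = A − Z = 14 − 7 = 7.
Mass of separated nucleons = 7(1.007276) + 7(1.0087) = 7.050932 + 7.0609 = 14.111832 u
The mass defect is 14.111832 − 13.9992 = 0.112632 u.
Binding energy = Δm·c² = 0.112632 × 931.494 MeV/u = 104.916 MeV
Per nucleon: 104.916 / 14 = 7.494 MeV

7.49 MeV/nucleon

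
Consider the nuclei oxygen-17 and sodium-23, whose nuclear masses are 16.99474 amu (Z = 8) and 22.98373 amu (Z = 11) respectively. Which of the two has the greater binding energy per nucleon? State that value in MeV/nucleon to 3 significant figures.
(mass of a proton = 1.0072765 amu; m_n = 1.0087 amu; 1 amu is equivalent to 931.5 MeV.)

sodium-23; 8.13 MeV/nucleon

oxygen-17: Σm = 8(1.0072765) + 9(1.0087) = 17.1365120 amu; Δm = 0.1417720 amu; E_B = 132.06 MeV; E_B/A = 7.768 MeV
sodium-23: Σm = 11(1.0072765) + 12(1.0087) = 23.1844415 amu; Δm = 0.2007115 amu; E_B = 186.96 MeV; E_B/A = 8.129 MeV
sodium-23 has the higher binding energy per nucleon, so it is the more tightly bound nucleus.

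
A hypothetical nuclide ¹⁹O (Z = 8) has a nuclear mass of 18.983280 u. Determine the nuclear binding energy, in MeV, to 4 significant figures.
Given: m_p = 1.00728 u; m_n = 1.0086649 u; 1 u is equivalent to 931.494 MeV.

Mass of separated nucleons = 8(1.00728) + 11(1.0086649) = 8.05824 + 11.0953139 = 19.1535539 u
Δm = 19.1535539 − 18.983280 = 0.1702739 u
Binding energy = Δm·c² = 0.1702739 × 931.494 MeV/u = 158.609 MeV

158.6 MeV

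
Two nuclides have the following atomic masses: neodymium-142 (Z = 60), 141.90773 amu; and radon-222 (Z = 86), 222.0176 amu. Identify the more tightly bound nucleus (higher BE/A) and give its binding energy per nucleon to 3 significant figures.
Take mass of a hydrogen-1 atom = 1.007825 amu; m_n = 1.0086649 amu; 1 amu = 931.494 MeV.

neodymium-142; 8.35 MeV/nucleon

neodymium-142: Σm = 60(1.007825) + 82(1.0086649) = 143.1800218 amu; Δm = 1.2722918 amu; E_B = 1185.1 MeV; E_B/A = 8.346 MeV
radon-222: Σm = 86(1.007825) + 136(1.0086649) = 223.8513764 amu; Δm = 1.8337764 amu; E_B = 1708.15 MeV; E_B/A = 7.694 MeV
neodymium-142 has the higher binding energy per nucleon, so it is the more tightly bound nucleus.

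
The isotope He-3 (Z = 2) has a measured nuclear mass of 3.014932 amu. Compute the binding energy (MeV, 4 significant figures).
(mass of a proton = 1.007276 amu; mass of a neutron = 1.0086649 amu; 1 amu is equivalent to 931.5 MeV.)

Z = 2, so N = A − Z = 3 − 2 = 1.
Σm = 2·m_p + 1·m_n = 2.014552 + 1.0086649 = 3.0232169 amu
The mass defect is 3.0232169 − 3.014932 = 0.0082849 amu.
E_B = 0.0082849 × 931.5 = 7.71738 MeV

7.717 MeV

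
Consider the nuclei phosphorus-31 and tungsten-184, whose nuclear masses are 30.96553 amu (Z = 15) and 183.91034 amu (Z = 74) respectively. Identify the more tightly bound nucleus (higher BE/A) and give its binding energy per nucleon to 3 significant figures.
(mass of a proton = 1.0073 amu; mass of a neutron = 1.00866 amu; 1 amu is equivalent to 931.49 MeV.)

phosphorus-31: Σm = 15(1.0073) + 16(1.00866) = 31.24806 amu; Δm = 0.28253 amu; E_B = 263.17 MeV; E_B/A = 8.489 MeV
tungsten-184: Σm = 74(1.0073) + 110(1.00866) = 185.49280 amu; Δm = 1.58246 amu; E_B = 1474.0 MeV; E_B/A = 8.011 MeV
phosphorus-31 has the higher binding energy per nucleon, so it is the more tightly bound nucleus.

phosphorus-31; 8.49 MeV/nucleon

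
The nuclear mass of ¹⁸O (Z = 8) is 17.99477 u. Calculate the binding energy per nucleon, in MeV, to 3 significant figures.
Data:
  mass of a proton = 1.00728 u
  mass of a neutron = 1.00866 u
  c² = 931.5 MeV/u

7.77 MeV/nucleon

The nucleus contains 8 protons and 18 − 8 = 10 neutrons.
Total constituent mass: 8 × 1.00728 + 10 × 1.00866 = 18.14484 u
The mass defect is 18.14484 − 17.99477 = 0.15007 u.
Converting to energy: 0.15007 u × 931.5 MeV/u = 139.790 MeV
Per nucleon: 139.790 / 18 = 7.766 MeV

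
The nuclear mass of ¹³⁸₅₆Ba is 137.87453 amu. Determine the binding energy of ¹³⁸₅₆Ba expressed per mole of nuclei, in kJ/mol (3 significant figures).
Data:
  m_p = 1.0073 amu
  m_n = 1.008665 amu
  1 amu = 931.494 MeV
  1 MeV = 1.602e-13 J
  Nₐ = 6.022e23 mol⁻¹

With 56 protons and 82 neutrons (A = 138):
Σm = 56·m_p + 82·m_n = 56.4088 + 82.710530 = 139.119330 amu
The mass defect is 139.119330 − 137.87453 = 1.244800 amu.
Converting to energy: 1.244800 amu × 931.494 MeV/amu = 1159.52 MeV
Per nucleus in joules: 1159.52 MeV × 1.602e-13 J/MeV = 1.8576e-10 J
Per mole: 1.8576e-10 J × 6.022e23 mol⁻¹ = 1.1186e+14 J/mol

1.12e+11 kJ/mol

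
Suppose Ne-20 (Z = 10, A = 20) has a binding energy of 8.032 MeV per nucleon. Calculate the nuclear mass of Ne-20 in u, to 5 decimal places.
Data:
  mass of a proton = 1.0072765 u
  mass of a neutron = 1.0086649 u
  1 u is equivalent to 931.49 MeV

19.98696 u

Total binding energy = 20 × 8.032 = 160.640 MeV
Mass defect = 160.640 MeV / (931.49 MeV/u) = 0.1724549 u
Constituent mass = 10(1.0072765) + 10(1.0086649) = 20.1594140 u
Nuclear mass = 20.1594140 − 0.1724549 = 19.9869591 u ≈ 19.98696 u (to 5 decimal places)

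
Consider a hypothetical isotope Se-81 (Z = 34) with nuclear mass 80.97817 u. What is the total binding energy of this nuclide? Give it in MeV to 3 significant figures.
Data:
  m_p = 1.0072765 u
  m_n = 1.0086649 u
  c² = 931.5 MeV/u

630 MeV

Σm = 34·m_p + 47·m_n = 34.2474010 + 47.4072503 = 81.6546513 u
Δm = 81.6546513 − 80.97817 = 0.6764813 u
E_B = 0.6764813 × 931.5 = 630.142 MeV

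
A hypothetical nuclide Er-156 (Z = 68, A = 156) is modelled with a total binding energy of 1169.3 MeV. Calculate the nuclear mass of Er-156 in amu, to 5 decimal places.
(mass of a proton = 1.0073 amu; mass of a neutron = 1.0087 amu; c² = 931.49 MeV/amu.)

156.00670 amu

Mass defect = 1169.3 MeV / (931.49 MeV/amu) = 1.2553006 amu
Constituent mass = 68(1.0073) + 88(1.0087) = 157.2620 amu
Nuclear mass = 157.2620 − 1.2553006 = 156.0066994 amu ≈ 156.00670 amu (to 5 decimal places)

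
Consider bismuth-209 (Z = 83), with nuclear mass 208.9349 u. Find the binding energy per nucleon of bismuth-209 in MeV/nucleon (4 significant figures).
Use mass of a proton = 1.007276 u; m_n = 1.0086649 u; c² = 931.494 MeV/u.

7.848 MeV/nucleon

Z = 83, so N = A − Z = 209 − 83 = 126.
Mass of separated nucleons = 83(1.007276) + 126(1.0086649) = 83.603908 + 127.0917774 = 210.6956854 u
The mass defect is 210.6956854 − 208.9349 = 1.7607854 u.
Binding energy = Δm·c² = 1.7607854 × 931.494 MeV/u = 1640.16 MeV
BE/A = 1640.16 MeV / 209 = 7.848 MeV/nucleon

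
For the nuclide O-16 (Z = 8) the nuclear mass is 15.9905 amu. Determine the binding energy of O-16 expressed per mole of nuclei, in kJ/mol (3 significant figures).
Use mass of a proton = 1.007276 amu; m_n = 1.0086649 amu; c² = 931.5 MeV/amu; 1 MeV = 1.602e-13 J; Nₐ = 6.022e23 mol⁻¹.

1.23e+10 kJ/mol

The nucleus contains 8 protons and 16 − 8 = 8 neutrons.
Mass of separated nucleons = 8(1.007276) + 8(1.0086649) = 8.058208 + 8.0693192 = 16.1275272 amu
The mass defect is 16.1275272 − 15.9905 = 0.1370272 amu.
E_B = 0.1370272 × 931.5 = 127.641 MeV
Per nucleus in joules: 127.641 MeV × 1.602e-13 J/MeV = 2.0448e-11 J
Per mole: 2.0448e-11 J × 6.022e23 mol⁻¹ = 1.2314e+13 J/mol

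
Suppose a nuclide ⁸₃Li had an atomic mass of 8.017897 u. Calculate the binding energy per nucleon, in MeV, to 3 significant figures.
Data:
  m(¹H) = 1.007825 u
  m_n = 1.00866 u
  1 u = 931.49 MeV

Σm = 3·m(¹H) + 5·m_n = 3.023475 + 5.04330 = 8.066775 u
The mass defect is 8.066775 − 8.017897 = 0.048878 u.
Converting to energy: 0.048878 u × 931.49 MeV/u = 45.5294 MeV
Dividing by A = 8 gives 5.691 MeV per nucleon.

5.69 MeV/nucleon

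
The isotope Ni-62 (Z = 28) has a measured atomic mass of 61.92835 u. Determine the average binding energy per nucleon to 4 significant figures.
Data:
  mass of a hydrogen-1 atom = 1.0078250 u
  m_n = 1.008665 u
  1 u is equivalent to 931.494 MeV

8.795 MeV/nucleon

With 28 protons and 34 neutrons (A = 62):
Mass of separated nucleons = 28(1.0078250) + 34(1.008665) = 28.2191000 + 34.294610 = 62.5137100 u
The mass defect is 62.5137100 − 61.92835 = 0.5853600 u.
E_B = 0.5853600 × 931.494 = 545.259 MeV
Per nucleon: 545.259 / 62 = 8.795 MeV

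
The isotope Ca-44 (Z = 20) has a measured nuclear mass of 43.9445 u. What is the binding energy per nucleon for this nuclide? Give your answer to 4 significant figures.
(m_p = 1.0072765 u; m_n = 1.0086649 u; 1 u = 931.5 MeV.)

8.658 MeV/nucleon

Z = 20, so N = A − Z = 44 − 20 = 24.
Total constituent mass: 20 × 1.0072765 + 24 × 1.0086649 = 44.3534876 u
Δm = 44.3534876 − 43.9445 = 0.4089876 u
E_B = 0.4089876 × 931.5 = 380.972 MeV
Per nucleon: 380.972 / 44 = 8.658 MeV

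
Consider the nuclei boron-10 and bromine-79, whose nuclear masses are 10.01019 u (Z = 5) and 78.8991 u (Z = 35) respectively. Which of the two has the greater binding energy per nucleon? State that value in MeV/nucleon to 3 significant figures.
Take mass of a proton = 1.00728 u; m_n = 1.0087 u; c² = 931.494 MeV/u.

boron-10: Σm = 5(1.00728) + 5(1.0087) = 10.07990 u; Δm = 0.06971 u; E_B = 64.934 MeV; E_B/A = 6.493 MeV
bromine-79: Σm = 35(1.00728) + 44(1.0087) = 79.63760 u; Δm = 0.73850 u; E_B = 687.91 MeV; E_B/A = 8.708 MeV
bromine-79 has the higher binding energy per nucleon, so it is the more tightly bound nucleus.

bromine-79; 8.71 MeV/nucleon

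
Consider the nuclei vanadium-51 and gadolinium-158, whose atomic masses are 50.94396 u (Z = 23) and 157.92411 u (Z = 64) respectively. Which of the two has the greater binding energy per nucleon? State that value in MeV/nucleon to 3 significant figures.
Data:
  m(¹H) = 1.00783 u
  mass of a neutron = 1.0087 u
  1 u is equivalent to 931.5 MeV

vanadium-51: Σm = 23(1.00783) + 28(1.0087) = 51.42369 u; Δm = 0.47973 u; E_B = 446.87 MeV; E_B/A = 8.762 MeV
gadolinium-158: Σm = 64(1.00783) + 94(1.0087) = 159.31892 u; Δm = 1.39481 u; E_B = 1299.3 MeV; E_B/A = 8.223 MeV
vanadium-51 has the higher binding energy per nucleon, so it is the more tightly bound nucleus.

vanadium-51; 8.76 MeV/nucleon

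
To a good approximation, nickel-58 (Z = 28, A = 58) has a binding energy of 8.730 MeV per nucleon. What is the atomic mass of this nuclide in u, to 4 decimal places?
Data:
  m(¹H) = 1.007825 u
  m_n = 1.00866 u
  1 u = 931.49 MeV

Total binding energy = 58 × 8.730 = 506.340 MeV
Mass defect = 506.340 MeV / (931.49 MeV/u) = 0.543581 u
Constituent mass = 28(1.007825) + 30(1.00866) = 58.478900 u
Atomic mass = 58.478900 − 0.543581 = 57.935319 u ≈ 57.9353 u (to 4 decimal places)

57.9353 u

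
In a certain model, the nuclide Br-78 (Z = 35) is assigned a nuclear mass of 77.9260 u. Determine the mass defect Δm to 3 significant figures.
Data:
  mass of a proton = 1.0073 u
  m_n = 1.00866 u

Z = 35, so N = A − Z = 78 − 35 = 43.
Σm = 35·m_p + 43·m_n = 35.2555 + 43.37238 = 78.62788 u
Δm = 78.62788 − 77.9260 = 0.70188 u

0.702 u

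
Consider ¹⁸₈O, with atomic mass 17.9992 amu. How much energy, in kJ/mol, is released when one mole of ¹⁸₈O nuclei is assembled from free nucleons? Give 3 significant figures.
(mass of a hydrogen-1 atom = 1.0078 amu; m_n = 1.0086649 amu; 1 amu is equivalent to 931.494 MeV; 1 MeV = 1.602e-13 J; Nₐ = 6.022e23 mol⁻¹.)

1.35e+10 kJ/mol

Σm = 8·m(¹H) + 10·m_n = 8.0624 + 10.0866490 = 18.1490490 amu
The mass defect is 18.1490490 − 17.9992 = 0.1498490 amu.
E_B = 0.1498490 × 931.494 = 139.583 MeV
Per nucleus in joules: 139.583 MeV × 1.602e-13 J/MeV = 2.2361e-11 J
Per mole: 2.2361e-11 J × 6.022e23 mol⁻¹ = 1.3466e+13 J/mol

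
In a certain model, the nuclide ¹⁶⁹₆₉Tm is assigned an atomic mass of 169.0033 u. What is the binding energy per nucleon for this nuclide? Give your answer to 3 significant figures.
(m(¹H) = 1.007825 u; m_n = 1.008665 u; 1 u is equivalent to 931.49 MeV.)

7.73 MeV/nucleon

Mass of separated nucleons = 69(1.007825) + 100(1.008665) = 69.539925 + 100.866500 = 170.406425 u
Mass defect Δm = 170.406425 − 169.0033 = 1.403125 u
E_B = 1.403125 × 931.49 = 1307.00 MeV
BE/A = 1307.00 MeV / 169 = 7.734 MeV/nucleon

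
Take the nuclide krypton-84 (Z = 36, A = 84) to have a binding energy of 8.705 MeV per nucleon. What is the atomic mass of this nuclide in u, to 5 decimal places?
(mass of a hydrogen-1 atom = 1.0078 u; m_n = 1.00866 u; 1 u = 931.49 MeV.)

83.91148 u

Total binding energy = 84 × 8.705 = 731.220 MeV
Mass defect = 731.220 MeV / (931.49 MeV/u) = 0.7850004 u
Constituent mass = 36(1.0078) + 48(1.00866) = 84.69648 u
Atomic mass = 84.69648 − 0.7850004 = 83.9114796 u ≈ 83.91148 u (to 5 decimal places)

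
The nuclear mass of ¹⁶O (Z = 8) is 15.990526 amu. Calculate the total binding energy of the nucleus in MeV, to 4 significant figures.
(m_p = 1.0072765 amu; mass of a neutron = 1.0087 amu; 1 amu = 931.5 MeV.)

127.9 MeV

Z = 8, so N = A − Z = 16 − 8 = 8.
Total constituent mass: 8 × 1.0072765 + 8 × 1.0087 = 16.1278120 amu
Δm = 16.1278120 − 15.990526 = 0.1372860 amu
Converting to energy: 0.1372860 amu × 931.5 MeV/amu = 127.882 MeV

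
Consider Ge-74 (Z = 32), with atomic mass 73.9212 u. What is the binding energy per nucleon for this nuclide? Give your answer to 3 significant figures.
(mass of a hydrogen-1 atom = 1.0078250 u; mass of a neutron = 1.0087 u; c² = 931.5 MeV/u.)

8.74 MeV/nucleon

Total constituent mass: 32 × 1.0078250 + 42 × 1.0087 = 74.6158000 u
The mass defect is 74.6158000 − 73.9212 = 0.6946000 u.
Converting to energy: 0.6946000 u × 931.5 MeV/u = 647.020 MeV
BE/A = 647.020 MeV / 74 = 8.744 MeV/nucleon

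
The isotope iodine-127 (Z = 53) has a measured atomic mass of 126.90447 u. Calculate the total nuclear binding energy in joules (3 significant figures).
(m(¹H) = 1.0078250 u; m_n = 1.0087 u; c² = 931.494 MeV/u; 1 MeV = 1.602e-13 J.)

1.72e-10 J

The nucleus contains 53 protons and 127 − 53 = 74 neutrons.
Σm = 53·m(¹H) + 74·m_n = 53.4147250 + 74.6438 = 128.0585250 u
The mass defect is 128.0585250 − 126.90447 = 1.1540550 u.
Binding energy = Δm·c² = 1.1540550 × 931.494 MeV/u = 1075.00 MeV
In joules: 1075.00 MeV × 1.602e-13 J/MeV = 1.7222e-10 J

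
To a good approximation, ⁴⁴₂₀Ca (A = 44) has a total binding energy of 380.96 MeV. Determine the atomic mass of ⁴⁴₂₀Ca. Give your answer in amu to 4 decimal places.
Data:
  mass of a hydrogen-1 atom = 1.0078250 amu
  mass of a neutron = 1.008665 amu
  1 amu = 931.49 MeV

Mass defect = 380.96 MeV / (931.49 MeV/amu) = 0.408979 amu
Constituent mass = 20(1.0078250) + 24(1.008665) = 44.3644600 amu
Atomic mass = 44.3644600 − 0.408979 = 43.9554810 amu ≈ 43.9555 amu (to 4 decimal places)

43.9555 amu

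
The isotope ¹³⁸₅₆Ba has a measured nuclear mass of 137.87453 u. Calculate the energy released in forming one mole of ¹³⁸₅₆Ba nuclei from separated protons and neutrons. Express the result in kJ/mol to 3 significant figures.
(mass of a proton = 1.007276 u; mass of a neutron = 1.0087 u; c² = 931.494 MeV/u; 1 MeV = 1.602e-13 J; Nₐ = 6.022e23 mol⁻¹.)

1.12e+11 kJ/mol

Total constituent mass: 56 × 1.007276 + 82 × 1.0087 = 139.120856 u
Δm = 139.120856 − 137.87453 = 1.246326 u
E_B = 1.246326 × 931.494 = 1160.95 MeV
Per nucleus in joules: 1160.95 MeV × 1.602e-13 J/MeV = 1.8598e-10 J
Per mole: 1.8598e-10 J × 6.022e23 mol⁻¹ = 1.1200e+14 J/mol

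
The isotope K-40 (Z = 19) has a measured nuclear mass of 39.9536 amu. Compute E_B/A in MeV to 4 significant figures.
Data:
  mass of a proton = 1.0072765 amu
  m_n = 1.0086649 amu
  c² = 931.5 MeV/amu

Mass of separated nucleons = 19(1.0072765) + 21(1.0086649) = 19.1382535 + 21.1819629 = 40.3202164 amu
Mass defect Δm = 40.3202164 − 39.9536 = 0.3666164 amu
E_B = 0.3666164 × 931.5 = 341.503 MeV
BE/A = 341.503 MeV / 40 = 8.538 MeV/nucleon

8.538 MeV/nucleon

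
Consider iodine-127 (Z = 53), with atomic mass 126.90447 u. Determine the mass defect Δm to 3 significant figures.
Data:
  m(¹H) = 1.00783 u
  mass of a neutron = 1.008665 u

Σm = 53·m(¹H) + 74·m_n = 53.41499 + 74.641210 = 128.056200 u
Mass defect Δm = 128.056200 − 126.90447 = 1.151730 u

1.15 u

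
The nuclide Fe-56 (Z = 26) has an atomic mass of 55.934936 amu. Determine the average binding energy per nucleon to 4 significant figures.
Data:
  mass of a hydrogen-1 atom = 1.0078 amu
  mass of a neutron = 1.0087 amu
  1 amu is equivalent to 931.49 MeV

Mass of separated nucleons = 26(1.0078) + 30(1.0087) = 26.2028 + 30.2610 = 56.4638 amu
Mass defect Δm = 56.4638 − 55.934936 = 0.528864 amu
Binding energy = Δm·c² = 0.528864 × 931.49 MeV/amu = 492.632 MeV
BE/A = 492.632 MeV / 56 = 8.797 MeV/nucleon

8.797 MeV/nucleon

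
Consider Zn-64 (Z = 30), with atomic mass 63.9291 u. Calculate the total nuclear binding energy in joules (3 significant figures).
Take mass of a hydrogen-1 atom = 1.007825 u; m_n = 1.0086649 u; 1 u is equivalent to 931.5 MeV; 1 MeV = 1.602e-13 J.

Σm = 30·m(¹H) + 34·m_n = 30.234750 + 34.2946066 = 64.5293566 u
Mass defect Δm = 64.5293566 − 63.9291 = 0.6002566 u
Converting to energy: 0.6002566 u × 931.5 MeV/u = 559.139 MeV
In joules: 559.139 MeV × 1.602e-13 J/MeV = 8.9574e-11 J

8.96e-11 J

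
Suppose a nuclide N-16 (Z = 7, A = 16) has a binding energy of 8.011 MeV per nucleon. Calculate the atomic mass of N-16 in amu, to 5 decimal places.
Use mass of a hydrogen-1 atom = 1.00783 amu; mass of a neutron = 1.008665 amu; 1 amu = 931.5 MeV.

Total binding energy = 16 × 8.011 = 128.176 MeV
Mass defect = 128.176 MeV / (931.5 MeV/amu) = 0.1376017 amu
Constituent mass = 7(1.00783) + 9(1.008665) = 16.132795 amu
Atomic mass = 16.132795 − 0.1376017 = 15.9951933 amu ≈ 15.99519 amu (to 5 decimal places)

15.99519 amu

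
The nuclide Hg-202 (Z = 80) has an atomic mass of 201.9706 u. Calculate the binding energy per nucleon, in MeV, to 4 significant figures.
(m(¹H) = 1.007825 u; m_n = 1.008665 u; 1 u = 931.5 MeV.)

With 80 protons and 122 neutrons (A = 202):
Σm = 80·m(¹H) + 122·m_n = 80.626000 + 123.057130 = 203.683130 u
Mass defect Δm = 203.683130 − 201.9706 = 1.712530 u
E_B = 1.712530 × 931.5 = 1595.22 MeV
Per nucleon: 1595.22 / 202 = 7.897 MeV

7.897 MeV/nucleon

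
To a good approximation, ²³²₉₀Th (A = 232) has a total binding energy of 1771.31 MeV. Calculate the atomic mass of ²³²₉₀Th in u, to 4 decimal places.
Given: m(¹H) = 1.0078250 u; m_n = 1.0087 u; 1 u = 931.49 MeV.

Mass defect = 1771.31 MeV / (931.49 MeV/u) = 1.901588 u
Constituent mass = 90(1.0078250) + 142(1.0087) = 233.9396500 u
Atomic mass = 233.9396500 − 1.901588 = 232.0380620 u ≈ 232.0381 u (to 4 decimal places)

232.0381 u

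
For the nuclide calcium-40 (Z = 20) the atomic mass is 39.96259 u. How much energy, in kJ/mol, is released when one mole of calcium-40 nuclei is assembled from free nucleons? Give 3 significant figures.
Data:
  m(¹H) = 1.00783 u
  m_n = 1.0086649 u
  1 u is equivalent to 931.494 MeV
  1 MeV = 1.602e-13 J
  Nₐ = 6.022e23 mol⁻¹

3.30e+10 kJ/mol

Total constituent mass: 20 × 1.00783 + 20 × 1.0086649 = 40.3298980 u
Δm = 40.3298980 − 39.96259 = 0.3673080 u
E_B = 0.3673080 × 931.494 = 342.145 MeV
Per nucleus in joules: 342.145 MeV × 1.602e-13 J/MeV = 5.4812e-11 J
Per mole: 5.4812e-11 J × 6.022e23 mol⁻¹ = 3.3008e+13 J/mol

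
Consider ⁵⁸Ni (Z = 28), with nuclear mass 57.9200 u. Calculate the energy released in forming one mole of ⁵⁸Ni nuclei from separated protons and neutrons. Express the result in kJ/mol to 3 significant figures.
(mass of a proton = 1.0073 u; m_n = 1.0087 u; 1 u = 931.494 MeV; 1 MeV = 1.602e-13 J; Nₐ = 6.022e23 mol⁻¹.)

4.90e+10 kJ/mol

Z = 28, so N = A − Z = 58 − 28 = 30.
Total constituent mass: 28 × 1.0073 + 30 × 1.0087 = 58.4654 u
Mass defect Δm = 58.4654 − 57.9200 = 0.5454 u
Converting to energy: 0.5454 u × 931.494 MeV/u = 508.037 MeV
Per nucleus in joules: 508.037 MeV × 1.602e-13 J/MeV = 8.1388e-11 J
Per mole: 8.1388e-11 J × 6.022e23 mol⁻¹ = 4.9012e+13 J/mol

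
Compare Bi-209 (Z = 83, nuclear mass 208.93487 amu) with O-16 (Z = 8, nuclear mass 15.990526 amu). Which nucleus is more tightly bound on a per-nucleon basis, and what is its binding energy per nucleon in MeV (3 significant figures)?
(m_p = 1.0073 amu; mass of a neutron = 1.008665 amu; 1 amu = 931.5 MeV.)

O-16; 7.99 MeV/nucleon

Bi-209: Σm = 83(1.0073) + 126(1.008665) = 210.697690 amu; Δm = 1.762820 amu; E_B = 1642.1 MeV; E_B/A = 7.857 MeV
O-16: Σm = 8(1.0073) + 8(1.008665) = 16.127720 amu; Δm = 0.137194 amu; E_B = 127.796 MeV; E_B/A = 7.987 MeV
O-16 has the higher binding energy per nucleon, so it is the more tightly bound nucleus.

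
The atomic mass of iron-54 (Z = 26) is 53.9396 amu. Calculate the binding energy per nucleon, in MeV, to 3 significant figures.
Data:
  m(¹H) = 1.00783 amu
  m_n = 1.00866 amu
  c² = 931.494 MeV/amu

The nucleus contains 26 protons and 54 − 26 = 28 neutrons.
Mass of separated nucleons = 26(1.00783) + 28(1.00866) = 26.20358 + 28.24248 = 54.44606 amu
Mass defect Δm = 54.44606 − 53.9396 = 0.50646 amu
Binding energy = Δm·c² = 0.50646 × 931.494 MeV/amu = 471.764 MeV
Dividing by A = 54 gives 8.736 MeV per nucleon.

8.74 MeV/nucleon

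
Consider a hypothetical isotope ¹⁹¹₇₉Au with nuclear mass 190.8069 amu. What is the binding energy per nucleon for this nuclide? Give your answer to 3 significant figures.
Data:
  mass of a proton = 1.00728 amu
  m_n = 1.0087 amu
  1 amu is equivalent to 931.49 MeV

8.50 MeV/nucleon

With 79 protons and 112 neutrons (A = 191):
Σm = 79·m_p + 112·m_n = 79.57512 + 112.9744 = 192.54952 amu
Δm = 192.54952 − 190.8069 = 1.74262 amu
E_B = 1.74262 × 931.49 = 1623.23 MeV
BE/A = 1623.23 MeV / 191 = 8.499 MeV/nucleon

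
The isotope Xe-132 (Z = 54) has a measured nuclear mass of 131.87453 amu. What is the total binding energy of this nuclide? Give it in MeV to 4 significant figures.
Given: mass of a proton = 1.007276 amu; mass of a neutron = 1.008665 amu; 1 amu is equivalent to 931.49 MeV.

The nucleus contains 54 protons and 132 − 54 = 78 neutrons.
Total constituent mass: 54 × 1.007276 + 78 × 1.008665 = 133.068774 amu
Mass defect Δm = 133.068774 − 131.87453 = 1.194244 amu
E_B = 1.194244 × 931.49 = 1112.43 MeV

1112 MeV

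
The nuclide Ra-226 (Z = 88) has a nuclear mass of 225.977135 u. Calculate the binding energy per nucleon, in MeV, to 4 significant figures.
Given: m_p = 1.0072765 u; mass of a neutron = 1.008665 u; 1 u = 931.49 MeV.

Z = 88, so N = A − Z = 226 − 88 = 138.
Total constituent mass: 88 × 1.0072765 + 138 × 1.008665 = 227.8361020 u
Δm = 227.8361020 − 225.977135 = 1.8589670 u
Converting to energy: 1.8589670 u × 931.49 MeV/u = 1731.61 MeV
Dividing by A = 226 gives 7.662 MeV per nucleon.

7.662 MeV/nucleon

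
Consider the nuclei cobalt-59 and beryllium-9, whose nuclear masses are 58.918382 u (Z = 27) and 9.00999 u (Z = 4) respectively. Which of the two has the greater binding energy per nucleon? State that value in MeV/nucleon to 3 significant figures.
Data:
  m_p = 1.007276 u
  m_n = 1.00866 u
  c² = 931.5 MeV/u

cobalt-59; 8.77 MeV/nucleon

cobalt-59: Σm = 27(1.007276) + 32(1.00866) = 59.473572 u; Δm = 0.555190 u; E_B = 517.16 MeV; E_B/A = 8.765 MeV
beryllium-9: Σm = 4(1.007276) + 5(1.00866) = 9.072404 u; Δm = 0.062414 u; E_B = 58.139 MeV; E_B/A = 6.460 MeV
cobalt-59 has the higher binding energy per nucleon, so it is the more tightly bound nucleus.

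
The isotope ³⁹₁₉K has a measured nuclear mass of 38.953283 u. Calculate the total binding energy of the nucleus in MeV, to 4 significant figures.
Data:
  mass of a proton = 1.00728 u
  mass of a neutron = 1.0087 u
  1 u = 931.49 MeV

Z = 19, so N = A − Z = 39 − 19 = 20.
Σm = 19·m_p + 20·m_n = 19.13832 + 20.1740 = 39.31232 u
Δm = 39.31232 − 38.953283 = 0.359037 u
Binding energy = Δm·c² = 0.359037 × 931.49 MeV/u = 334.439 MeV

334.4 MeV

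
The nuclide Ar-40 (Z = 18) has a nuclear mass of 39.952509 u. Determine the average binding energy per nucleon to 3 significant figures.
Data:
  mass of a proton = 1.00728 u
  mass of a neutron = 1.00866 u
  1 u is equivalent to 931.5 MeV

Σm = 18·m_p + 22·m_n = 18.13104 + 22.19052 = 40.32156 u
Mass defect Δm = 40.32156 − 39.952509 = 0.369051 u
E_B = 0.369051 × 931.5 = 343.771 MeV
BE/A = 343.771 MeV / 40 = 8.594 MeV/nucleon

8.59 MeV/nucleon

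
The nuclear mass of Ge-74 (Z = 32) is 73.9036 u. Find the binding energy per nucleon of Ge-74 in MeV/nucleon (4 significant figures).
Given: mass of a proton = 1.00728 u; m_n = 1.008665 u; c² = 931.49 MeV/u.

The nucleus contains 32 protons and 74 − 32 = 42 neutrons.
Σm = 32·m_p + 42·m_n = 32.23296 + 42.363930 = 74.596890 u
Mass defect Δm = 74.596890 − 73.9036 = 0.693290 u
Converting to energy: 0.693290 u × 931.49 MeV/u = 645.793 MeV
BE/A = 645.793 MeV / 74 = 8.727 MeV/nucleon

8.727 MeV/nucleon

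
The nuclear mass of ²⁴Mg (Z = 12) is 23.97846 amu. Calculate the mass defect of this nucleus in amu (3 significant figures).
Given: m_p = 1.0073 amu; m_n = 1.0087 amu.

0.214 amu

With 12 protons and 12 neutrons (A = 24):
Σm = 12·m_p + 12·m_n = 12.0876 + 12.1044 = 24.1920 amu
Mass defect Δm = 24.1920 − 23.97846 = 0.21354 amu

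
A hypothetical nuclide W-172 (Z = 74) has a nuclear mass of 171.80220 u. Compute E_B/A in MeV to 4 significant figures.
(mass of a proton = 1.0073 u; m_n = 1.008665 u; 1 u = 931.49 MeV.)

Z = 74, so N = A − Z = 172 − 74 = 98.
Mass of separated nucleons = 74(1.0073) + 98(1.008665) = 74.5402 + 98.849170 = 173.389370 u
Δm = 173.389370 − 171.80220 = 1.587170 u
Binding energy = Δm·c² = 1.587170 × 931.49 MeV/u = 1478.43 MeV
Per nucleon: 1478.43 / 172 = 8.596 MeV

8.596 MeV/nucleon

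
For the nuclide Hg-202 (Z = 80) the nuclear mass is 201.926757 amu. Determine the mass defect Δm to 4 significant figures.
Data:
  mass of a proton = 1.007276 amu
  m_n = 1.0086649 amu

1.712 amu

Total constituent mass: 80 × 1.007276 + 122 × 1.0086649 = 203.6391978 amu
The mass defect is 203.6391978 − 201.926757 = 1.7124408 amu.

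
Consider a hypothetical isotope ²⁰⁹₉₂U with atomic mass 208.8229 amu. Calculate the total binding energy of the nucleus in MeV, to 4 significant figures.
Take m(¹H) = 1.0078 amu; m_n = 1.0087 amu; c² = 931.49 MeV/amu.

Z = 92, so N = A − Z = 209 − 92 = 117.
Mass of separated nucleons = 92(1.0078) + 117(1.0087) = 92.7176 + 118.0179 = 210.7355 amu
The mass defect is 210.7355 − 208.8229 = 1.9126 amu.
Converting to energy: 1.9126 amu × 931.49 MeV/amu = 1781.57 MeV

1782 MeV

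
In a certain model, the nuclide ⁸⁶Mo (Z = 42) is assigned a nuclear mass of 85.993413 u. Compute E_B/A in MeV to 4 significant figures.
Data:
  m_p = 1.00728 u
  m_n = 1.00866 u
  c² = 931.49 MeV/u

Z = 42, so N = A − Z = 86 − 42 = 44.
Σm = 42·m_p + 44·m_n = 42.30576 + 44.38104 = 86.68680 u
Mass defect Δm = 86.68680 − 85.993413 = 0.693387 u
Binding energy = Δm·c² = 0.693387 × 931.49 MeV/u = 645.883 MeV
Dividing by A = 86 gives 7.510 MeV per nucleon.

7.510 MeV/nucleon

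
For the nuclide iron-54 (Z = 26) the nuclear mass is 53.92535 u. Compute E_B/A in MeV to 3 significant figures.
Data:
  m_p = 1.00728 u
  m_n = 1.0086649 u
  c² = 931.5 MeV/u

Σm = 26·m_p + 28·m_n = 26.18928 + 28.2426172 = 54.4318972 u
The mass defect is 54.4318972 − 53.92535 = 0.5065472 u.
E_B = 0.5065472 × 931.5 = 471.849 MeV
BE/A = 471.849 MeV / 54 = 8.738 MeV/nucleon

8.74 MeV/nucleon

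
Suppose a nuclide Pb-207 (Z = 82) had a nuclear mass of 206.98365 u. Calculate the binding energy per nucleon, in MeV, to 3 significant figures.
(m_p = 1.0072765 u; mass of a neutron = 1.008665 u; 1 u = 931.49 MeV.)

The nucleus contains 82 protons and 207 − 82 = 125 neutrons.
Total constituent mass: 82 × 1.0072765 + 125 × 1.008665 = 208.6797980 u
Mass defect Δm = 208.6797980 − 206.98365 = 1.6961480 u
Binding energy = Δm·c² = 1.6961480 × 931.49 MeV/u = 1579.94 MeV
Per nucleon: 1579.94 / 207 = 7.633 MeV

7.63 MeV/nucleon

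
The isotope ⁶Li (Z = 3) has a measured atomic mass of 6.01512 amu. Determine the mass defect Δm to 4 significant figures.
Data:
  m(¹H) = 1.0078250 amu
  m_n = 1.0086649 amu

0.03435 amu

Σm = 3·m(¹H) + 3·m_n = 3.0234750 + 3.0259947 = 6.0494697 amu
The mass defect is 6.0494697 − 6.01512 = 0.0343497 amu.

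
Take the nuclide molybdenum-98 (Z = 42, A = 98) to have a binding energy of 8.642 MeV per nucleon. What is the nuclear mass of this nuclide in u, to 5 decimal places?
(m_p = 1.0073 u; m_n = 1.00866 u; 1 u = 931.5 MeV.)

97.88236 u

Total binding energy = 98 × 8.642 = 846.916 MeV
Mass defect = 846.916 MeV / (931.5 MeV/u) = 0.9091959 u
Constituent mass = 42(1.0073) + 56(1.00866) = 98.79156 u
Nuclear mass = 98.79156 − 0.9091959 = 97.8823641 u ≈ 97.88236 u (to 5 decimal places)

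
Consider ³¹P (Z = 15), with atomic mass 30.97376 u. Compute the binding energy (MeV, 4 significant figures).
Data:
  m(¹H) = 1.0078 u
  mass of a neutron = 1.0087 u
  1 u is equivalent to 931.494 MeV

Z = 15, so N = A − Z = 31 − 15 = 16.
Σm = 15·m(¹H) + 16·m_n = 15.1170 + 16.1392 = 31.2562 u
Δm = 31.2562 − 30.97376 = 0.28244 u
E_B = 0.28244 × 931.494 = 263.091 MeV

263.1 MeV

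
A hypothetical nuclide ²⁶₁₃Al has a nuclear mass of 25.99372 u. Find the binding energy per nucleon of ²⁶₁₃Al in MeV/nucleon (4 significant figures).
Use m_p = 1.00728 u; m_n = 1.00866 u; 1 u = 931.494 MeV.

7.649 MeV/nucleon

The nucleus contains 13 protons and 26 − 13 = 13 neutrons.
Total constituent mass: 13 × 1.00728 + 13 × 1.00866 = 26.20722 u
The mass defect is 26.20722 − 25.99372 = 0.21350 u.
E_B = 0.21350 × 931.494 = 198.874 MeV
Dividing by A = 26 gives 7.649 MeV per nucleon.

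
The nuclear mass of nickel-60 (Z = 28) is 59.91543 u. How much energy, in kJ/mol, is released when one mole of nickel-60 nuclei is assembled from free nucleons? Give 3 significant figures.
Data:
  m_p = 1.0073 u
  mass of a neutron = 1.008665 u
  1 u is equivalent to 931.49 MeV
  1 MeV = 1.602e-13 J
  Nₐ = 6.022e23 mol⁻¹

5.09e+10 kJ/mol

Z = 28, so N = A − Z = 60 − 28 = 32.
Total constituent mass: 28 × 1.0073 + 32 × 1.008665 = 60.481680 u
The mass defect is 60.481680 − 59.91543 = 0.566250 u.
Binding energy = Δm·c² = 0.566250 × 931.49 MeV/u = 527.456 MeV
Per nucleus in joules: 527.456 MeV × 1.602e-13 J/MeV = 8.4498e-11 J
Per mole: 8.4498e-11 J × 6.022e23 mol⁻¹ = 5.0885e+13 J/mol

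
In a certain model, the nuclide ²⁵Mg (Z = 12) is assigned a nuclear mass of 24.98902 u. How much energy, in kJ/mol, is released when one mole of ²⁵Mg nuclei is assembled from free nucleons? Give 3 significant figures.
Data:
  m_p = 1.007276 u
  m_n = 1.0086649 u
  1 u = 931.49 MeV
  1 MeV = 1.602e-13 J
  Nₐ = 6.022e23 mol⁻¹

1.90e+10 kJ/mol

The nucleus contains 12 protons and 25 − 12 = 13 neutrons.
Mass of separated nucleons = 12(1.007276) + 13(1.0086649) = 12.087312 + 13.1126437 = 25.1999557 u
Mass defect Δm = 25.1999557 − 24.98902 = 0.2109357 u
Binding energy = Δm·c² = 0.2109357 × 931.49 MeV/u = 196.484 MeV
Per nucleus in joules: 196.484 MeV × 1.602e-13 J/MeV = 3.1477e-11 J
Per mole: 3.1477e-11 J × 6.022e23 mol⁻¹ = 1.8955e+13 J/mol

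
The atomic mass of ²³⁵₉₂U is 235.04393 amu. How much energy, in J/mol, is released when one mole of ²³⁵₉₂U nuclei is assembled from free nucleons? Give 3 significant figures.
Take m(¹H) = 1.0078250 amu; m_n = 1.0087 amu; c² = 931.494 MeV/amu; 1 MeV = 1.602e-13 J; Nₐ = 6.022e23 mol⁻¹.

Z = 92, so N = A − Z = 235 − 92 = 143.
Total constituent mass: 92 × 1.0078250 + 143 × 1.0087 = 236.9640000 amu
The mass defect is 236.9640000 − 235.04393 = 1.9200700 amu.
E_B = 1.9200700 × 931.494 = 1788.53 MeV
Per nucleus in joules: 1788.53 MeV × 1.602e-13 J/MeV = 2.8652e-10 J
Per mole: 2.8652e-10 J × 6.022e23 mol⁻¹ = 1.7254e+14 J/mol

1.73e+14 J/mol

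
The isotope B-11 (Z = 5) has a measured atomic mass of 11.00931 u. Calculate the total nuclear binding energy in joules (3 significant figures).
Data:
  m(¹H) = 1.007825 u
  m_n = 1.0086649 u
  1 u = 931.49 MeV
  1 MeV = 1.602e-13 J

1.22e-11 J

Total constituent mass: 5 × 1.007825 + 6 × 1.0086649 = 11.0911144 u
Δm = 11.0911144 − 11.00931 = 0.0818044 u
Converting to energy: 0.0818044 u × 931.49 MeV/u = 76.2000 MeV
In joules: 76.2000 MeV × 1.602e-13 J/MeV = 1.2207e-11 J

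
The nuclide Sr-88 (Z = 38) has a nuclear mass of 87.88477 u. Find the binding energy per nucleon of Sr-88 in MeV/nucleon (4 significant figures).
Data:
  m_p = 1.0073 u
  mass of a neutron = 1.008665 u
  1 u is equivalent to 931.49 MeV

With 38 protons and 50 neutrons (A = 88):
Total constituent mass: 38 × 1.0073 + 50 × 1.008665 = 88.710650 u
Δm = 88.710650 − 87.88477 = 0.825880 u
E_B = 0.825880 × 931.49 = 769.299 MeV
BE/A = 769.299 MeV / 88 = 8.742 MeV/nucleon

8.742 MeV/nucleon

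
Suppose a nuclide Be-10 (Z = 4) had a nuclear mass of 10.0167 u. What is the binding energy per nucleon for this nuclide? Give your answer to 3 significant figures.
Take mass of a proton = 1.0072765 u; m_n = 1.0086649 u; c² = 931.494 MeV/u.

Z = 4, so N = A − Z = 10 − 4 = 6.
Mass of separated nucleons = 4(1.0072765) + 6(1.0086649) = 4.0291060 + 6.0519894 = 10.0810954 u
Δm = 10.0810954 − 10.0167 = 0.0643954 u
Converting to energy: 0.0643954 u × 931.494 MeV/u = 59.9839 MeV
Per nucleon: 59.9839 / 10 = 5.998 MeV

6.00 MeV/nucleon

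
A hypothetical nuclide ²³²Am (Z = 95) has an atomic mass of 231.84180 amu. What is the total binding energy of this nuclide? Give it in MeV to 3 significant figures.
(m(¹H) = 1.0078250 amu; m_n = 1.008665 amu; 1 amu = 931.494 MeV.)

1950 MeV

Total constituent mass: 95 × 1.0078250 + 137 × 1.008665 = 233.9304800 amu
The mass defect is 233.9304800 − 231.84180 = 2.0886800 amu.
Converting to energy: 2.0886800 amu × 931.494 MeV/amu = 1945.59 MeV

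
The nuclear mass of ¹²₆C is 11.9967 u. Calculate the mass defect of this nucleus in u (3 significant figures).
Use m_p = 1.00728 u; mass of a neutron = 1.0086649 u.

0.0990 u

Total constituent mass: 6 × 1.00728 + 6 × 1.0086649 = 12.0956694 u
The mass defect is 12.0956694 − 11.9967 = 0.0989694 u.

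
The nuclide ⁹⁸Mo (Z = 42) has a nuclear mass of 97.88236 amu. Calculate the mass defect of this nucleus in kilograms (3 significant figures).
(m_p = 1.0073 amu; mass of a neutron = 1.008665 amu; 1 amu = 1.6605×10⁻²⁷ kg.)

Mass of separated nucleons = 42(1.0073) + 56(1.008665) = 42.3066 + 56.485240 = 98.791840 amu
The mass defect is 98.791840 − 97.88236 = 0.909480 amu.
In SI units: 0.909480 amu × 1.6605×10⁻²⁷ kg/amu = 1.5102e-27 kg

1.51e-27 kg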